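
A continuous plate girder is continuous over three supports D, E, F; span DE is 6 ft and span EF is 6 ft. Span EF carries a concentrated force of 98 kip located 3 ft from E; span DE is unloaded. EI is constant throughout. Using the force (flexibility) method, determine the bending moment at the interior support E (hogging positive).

Insert a hinge at E; M_E is the redundant, and each span becomes simply supported.
Rotations at E on the released spans (each span's end-slope, ×1/EI):
  span EF: point load 98 at a = 3: Pab(L + b)/(6LEI) = 220.5/EI
  relative rotation θ_0 = (0 + 220.5)/EI = 220.5/EI
A unit hogging moment at E produces rotation L₁/(3EI) + L₂/(3EI) = 4/EI.
Compatibility: M_E·(L₁+L₂)/(3EI) = θ_0, giving M_E = 55.12 kip·ft (hogging).

M_E = 55.12 kip·ft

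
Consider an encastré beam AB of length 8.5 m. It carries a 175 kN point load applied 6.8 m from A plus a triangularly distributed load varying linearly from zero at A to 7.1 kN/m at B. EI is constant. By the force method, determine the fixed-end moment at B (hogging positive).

Take the two fixed-end moments M_A, M_B as redundants; the released structure is the simple span AB.
End rotations of the released simple span under the applied load (×1/EI):
  at A: point load 175 at a = 6.8: Pab(L + b)/(6LEI) = 404.6/EI
  at B: point load 175 at a = 6.8: Pab(L + a)/(6LEI) = 606.9/EI
  at A: triangular load, peak 7.1: 7w₀L³/(360EI) = 84.78/EI
  at B: triangular load, peak 7.1: w₀L³/(45EI) = 96.9/EI
  θ_A0 = 489.4/EI,  θ_B0 = 703.8/EI
Flexibility coefficients: a unit moment at one end gives L/(3EI) there and L/(6EI) at the far end, so f₁₁ = f₂₂ = 2.833/EI and f₁₂ = f₂₁ = 1.417/EI.
Compatibility — zero rotation at each built-in end:
  2.833 M_A + 1.417 M_B = 489.4
  1.417 M_A + 2.833 M_B = 703.8
Solving the pair gives M_A = 64.7 kN·m and M_B = 216 kN·m (hogging).

M_B = 216 kN·m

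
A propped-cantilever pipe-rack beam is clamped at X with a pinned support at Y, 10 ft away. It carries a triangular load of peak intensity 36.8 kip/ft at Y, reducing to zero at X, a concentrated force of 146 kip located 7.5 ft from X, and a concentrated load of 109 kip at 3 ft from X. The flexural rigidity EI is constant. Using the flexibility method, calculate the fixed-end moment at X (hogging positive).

M_X = 580.3 kip·ft

Release the roller at Y. Primary structure: cantilever fixed at X.
Deflection at Y on the released cantilever, summing each load's contribution:
  triangular load, peak 36.8 at the free end: 11w₀L⁴/(120EI) = 33733/EI
  point load 146 at a = 7.5: Pa²(3L − a)/(6EI) = 30797/EI
  point load 109 at a = 3: Pa²(3L − a)/(6EI) = 4414/EI
  δ_0 = 68945/EI
Tip deflection under a unit load at Y: L³/(3EI) = 333.3/EI.
The prop prevents deflection at Y: R_Y = δ_0/δ_{YY} = 68945/333.3 = 206.8 kip.
Moment equilibrium about X: M_X = Σ(load moments about X) − R_Y·L = 2649 − 206.8×10 = 580.3 kip·ft.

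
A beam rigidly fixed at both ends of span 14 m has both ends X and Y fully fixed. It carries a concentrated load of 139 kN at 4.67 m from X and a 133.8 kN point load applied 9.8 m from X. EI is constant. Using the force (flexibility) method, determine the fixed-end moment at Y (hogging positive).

M_Y = 419.7 kN·m

Release both end moments; the primary structure is a simply-supported span XY with redundants M_X and M_Y.
On the primary (simply-supported) span, the end slopes from the loading are:
  at X: point load 139 at a = 4.67: Pab(L + b)/(6LEI) = 1682/EI
  at Y: point load 139 at a = 4.67: Pab(L + a)/(6LEI) = 1346/EI
  at X: point load 133.8 at a = 9.8: Pab(L + b)/(6LEI) = 1193/EI
  at Y: point load 133.8 at a = 9.8: Pab(L + a)/(6LEI) = 1560/EI
  θ_X0 = 2875/EI,  θ_Y0 = 2906/EI
Flexibility coefficients: a unit moment at one end gives L/(3EI) there and L/(6EI) at the far end, so f₁₁ = f₂₂ = 4.667/EI and f₁₂ = f₂₁ = 2.333/EI.
Compatibility — zero rotation at each built-in end:
  4.667 M_X + 2.333 M_Y = 2875
  2.333 M_X + 4.667 M_Y = 2906
Solving the pair gives M_X = 406.3 kN·m and M_Y = 419.7 kN·m (hogging).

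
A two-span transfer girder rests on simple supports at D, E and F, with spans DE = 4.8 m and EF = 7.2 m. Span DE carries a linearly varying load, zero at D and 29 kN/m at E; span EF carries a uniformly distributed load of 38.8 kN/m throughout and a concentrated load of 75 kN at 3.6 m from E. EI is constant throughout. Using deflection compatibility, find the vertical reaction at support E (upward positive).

Release continuity at E by inserting a hinge; the redundant is the internal moment M_E. The primary structure is two simply-supported spans DE and EF.
Discontinuity in slope at E on the released structure — sum the simple-span end rotations:
  span DE: triangular load, peak 29: w₀L³/(45EI) = 71.27/EI
  span EF: UDL 38.8: wL³/(24EI) = 603.4/EI
  span EF: point load 75 at a = 3.6: Pab(L + b)/(6LEI) = 243/EI
  relative rotation θ_0 = (71.27 + 846.4)/EI = 917.7/EI
A unit hogging moment at E produces rotation L₁/(3EI) + L₂/(3EI) = 4/EI.
Compatibility: M_E·(L₁+L₂)/(3EI) = θ_0, giving M_E = 229.4 kN·m (hogging).
Span DE, ΣM about D with M_E applied at E: R_E^{DE}·4.8 = 222.7 + 229.4, so R_E^{DE} = 94.2 kN and R_D = 69.6 − 94.2 = -24.6 kN.
Span EF, ΣM about F: R_E^{EF}·7.2 = 1276 + 229.4, so R_E^{EF} = 209 kN and R_F = 354.4 − 209 = 145.3 kN.
R_E = 94.2 + 209 = 303.2 kN.

R_E = 303.2 kN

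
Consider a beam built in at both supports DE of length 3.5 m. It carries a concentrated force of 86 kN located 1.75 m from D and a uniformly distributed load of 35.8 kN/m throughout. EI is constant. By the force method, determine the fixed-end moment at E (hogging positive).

Release both end moments; the primary structure is a simply-supported span DE with redundants M_D and M_E.
On the primary (simply-supported) span, the end slopes from the loading are:
  at D: point load 86 at a = 1.75: Pab(L + b)/(6LEI) = 65.84/EI
  at E: point load 86 at a = 1.75: Pab(L + a)/(6LEI) = 65.84/EI
  at D: UDL 35.8: wL³/(24EI) = 63.96/EI
  at E: UDL 35.8: wL³/(24EI) = 63.96/EI
  θ_D0 = 129.8/EI,  θ_E0 = 129.8/EI
Flexibility coefficients: a unit moment at one end gives L/(3EI) there and L/(6EI) at the far end, so f₁₁ = f₂₂ = 1.167/EI and f₁₂ = f₂₁ = 0.5833/EI.
Compatibility — zero rotation at each built-in end:
  1.167 M_D + 0.5833 M_E = 129.8
  0.5833 M_D + 1.167 M_E = 129.8
Solving the pair gives M_D = 74.17 kN·m and M_E = 74.17 kN·m (hogging).

M_E = 74.17 kN·m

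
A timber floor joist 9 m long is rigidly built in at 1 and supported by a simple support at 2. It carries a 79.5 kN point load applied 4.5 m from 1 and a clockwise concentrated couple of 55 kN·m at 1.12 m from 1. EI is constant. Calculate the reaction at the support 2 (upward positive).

R_2 = 26.98 kN

Release the roller at 2. Primary structure: cantilever fixed at 1.
Free-end deflection of the primary structure under the applied loading (downward +):
  point load 79.5 at a = 4.5: Pa²(3L − a)/(6EI) = 6037/EI
  clockwise couple 55 at a = 1.12: M₀a(2L − a)/(2EI) = 519.9/EI
  δ_0 = 6557/EI
Tip deflection under a unit load at 2: L³/(3EI) = 243/EI.
Compatibility at 2: δ_0 − R_2·δ_{22} = 0, so R_2 = 6557/243 = 26.98 kN.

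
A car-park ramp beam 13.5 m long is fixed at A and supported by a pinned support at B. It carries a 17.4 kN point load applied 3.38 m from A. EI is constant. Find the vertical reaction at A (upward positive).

R_A = 15.9 kN

Release the roller at B. Primary structure: cantilever fixed at A.
Primary-structure tip deflection at B by superposition:
  point load 17.4 at a = 3.38: Pa²(3L − a)/(6EI) = 1230/EI
Tip deflection under a unit load at B: L³/(3EI) = 820.1/EI.
The prop prevents deflection at B: R_B = δ_0/δ_{BB} = 1230/820.1 = 1.5 kN.
Vertical equilibrium: R_A = ΣP − R_B = 17.4 − 1.5 = 15.9 kN.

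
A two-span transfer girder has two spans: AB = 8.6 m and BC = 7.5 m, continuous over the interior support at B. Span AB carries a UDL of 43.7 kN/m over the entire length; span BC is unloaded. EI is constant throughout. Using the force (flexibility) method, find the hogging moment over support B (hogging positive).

M_B = 215.8 kN·m

Take M_B as the redundant. Released structure: two simple spans AB and BC with a hinge at B.
Discontinuity in slope at B on the released structure — sum the simple-span end rotations:
  span AB: UDL 43.7: wL³/(24EI) = 1158/EI
  relative rotation θ_0 = (1158 + 0)/EI = 1158/EI
A unit hogging moment at B produces rotation L₁/(3EI) + L₂/(3EI) = 5.367/EI.
Compatibility: M_B·(L₁+L₂)/(3EI) = θ_0, giving M_B = 215.8 kN·m (hogging).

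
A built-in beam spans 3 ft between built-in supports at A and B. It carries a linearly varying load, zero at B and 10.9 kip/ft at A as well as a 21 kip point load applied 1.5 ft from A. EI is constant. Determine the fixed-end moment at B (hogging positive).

Take the two fixed-end moments M_A, M_B as redundants; the released structure is the simple span AB.
Simple-span end rotations at A and B under the given loads:
  at A: triangular load, peak 10.9: w₀L³/(45EI) = 6.54/EI
  at B: triangular load, peak 10.9: 7w₀L³/(360EI) = 5.723/EI
  at A: point load 21 at a = 1.5: Pab(L + b)/(6LEI) = 11.81/EI
  at B: point load 21 at a = 1.5: Pab(L + a)/(6LEI) = 11.81/EI
  θ_A0 = 18.35/EI,  θ_B0 = 17.54/EI
Flexibility coefficients: a unit moment at one end gives L/(3EI) there and L/(6EI) at the far end, so f₁₁ = f₂₂ = 1/EI and f₁₂ = f₂₁ = 0.5/EI.
Compatibility — zero rotation at each built-in end:
  1 M_A + 0.5 M_B = 18.35
  0.5 M_A + 1 M_B = 17.54
Solving the pair gives M_A = 12.78 kip·ft and M_B = 11.14 kip·ft (hogging).

M_B = 11.14 kip·ft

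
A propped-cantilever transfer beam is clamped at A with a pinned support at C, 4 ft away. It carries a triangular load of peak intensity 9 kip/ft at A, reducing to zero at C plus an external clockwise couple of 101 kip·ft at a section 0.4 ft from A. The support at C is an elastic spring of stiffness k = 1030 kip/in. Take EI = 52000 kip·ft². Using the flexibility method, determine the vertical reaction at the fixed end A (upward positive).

Choose R_C as the redundant. The primary structure is the cantilever fixed at A.
Deflection at C on the released cantilever, summing each load's contribution:
  triangular load, peak 9 at the fixed end: w₀L⁴/(30EI) = 76.8/EI
  clockwise couple 101 at a = 0.4: M₀a(2L − a)/(2EI) = 153.5/EI
  δ_0 = 230.3/EI
Flexibility coefficient — unit upward force at C: δ_{CC} = L³/(3EI) = 21.33/EI.
With EI = 52000 kip·ft²: δ_0 = 0.004429 ft and δ_{CC} = 0.00041 ft/kip.
Compatibility — the spring shortens by R_C/k under the reaction it provides: δ_0 − R_C·δ_{CC} = R_C/k. With 1/k = 1/(1030×12) ft/kip = 0.000081 ft/kip, R_C = δ_0 / (δ_{CC} + 1/k) = 0.004429 / (0.00041 + 0.000081) = 9.018 kip.
Vertical equilibrium: R_A = ΣP − R_C = 18 − 9.018 = 8.982 kip.

R_A = 8.982 kip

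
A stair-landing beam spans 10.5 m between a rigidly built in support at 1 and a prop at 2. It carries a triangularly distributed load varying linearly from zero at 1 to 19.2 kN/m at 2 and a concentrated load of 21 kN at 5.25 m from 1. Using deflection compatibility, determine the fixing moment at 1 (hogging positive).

Choose R_2 as the redundant. The primary structure is the cantilever fixed at 1.
Free-end deflection of the primary structure under the applied loading (downward +):
  triangular load, peak 19.2 at the free end: 11w₀L⁴/(120EI) = 21393/EI
  point load 21 at a = 5.25: Pa²(3L − a)/(6EI) = 2532/EI
  δ_0 = 23925/EI
Flexibility coefficient — unit upward force at 2: δ_{22} = L³/(3EI) = 385.9/EI.
Compatibility at 2: δ_0 − R_2·δ_{22} = 0, so R_2 = 23925/385.9 = 62 kN.
Moment equilibrium about 1: M_1 = Σ(load moments about 1) − R_2·L = 815.9 − 62×10.5 = 164.8 kN·m.

M_1 = 164.8 kN·m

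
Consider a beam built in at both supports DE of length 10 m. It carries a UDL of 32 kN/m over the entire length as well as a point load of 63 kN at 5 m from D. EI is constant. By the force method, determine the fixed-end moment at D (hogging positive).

Take the two fixed-end moments M_D, M_E as redundants; the released structure is the simple span DE.
Simple-span end rotations at D and E under the given loads:
  at D: UDL 32: wL³/(24EI) = 1333/EI
  at E: UDL 32: wL³/(24EI) = 1333/EI
  at D: point load 63 at a = 5: Pab(L + b)/(6LEI) = 393.8/EI
  at E: point load 63 at a = 5: Pab(L + a)/(6LEI) = 393.8/EI
  θ_D0 = 1727/EI,  θ_E0 = 1727/EI
Flexibility coefficients: a unit moment at one end gives L/(3EI) there and L/(6EI) at the far end, so f₁₁ = f₂₂ = 3.333/EI and f₁₂ = f₂₁ = 1.667/EI.
Compatibility — zero rotation at each built-in end:
  3.333 M_D + 1.667 M_E = 1727
  1.667 M_D + 3.333 M_E = 1727
Solving the pair gives M_D = 345.4 kN·m and M_E = 345.4 kN·m (hogging).

M_D = 345.4 kN·m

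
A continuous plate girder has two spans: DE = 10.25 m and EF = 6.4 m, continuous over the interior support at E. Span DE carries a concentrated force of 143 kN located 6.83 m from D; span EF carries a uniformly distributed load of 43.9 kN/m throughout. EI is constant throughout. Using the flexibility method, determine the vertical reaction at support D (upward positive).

R_D = 22.98 kN

Release continuity at E by inserting a hinge; the redundant is the internal moment M_E. The primary structure is two simply-supported spans DE and EF.
Rotations at E on the released spans (each span's end-slope, ×1/EI):
  span DE: point load 143 at a = 6.83: Pab(L + a)/(6LEI) = 927.7/EI
  span EF: UDL 43.9: wL³/(24EI) = 479.5/EI
  relative rotation θ_0 = (927.7 + 479.5)/EI = 1407/EI
A unit hogging moment at E produces rotation L₁/(3EI) + L₂/(3EI) = 5.55/EI.
Compatibility: M_E·(L₁+L₂)/(3EI) = θ_0, giving M_E = 253.5 kN·m (hogging).
Span DE, ΣM about D with M_E applied at E: R_E^{DE}·10.25 = 976.7 + 253.5, so R_E^{DE} = 120 kN and R_D = 143 − 120 = 22.98 kN.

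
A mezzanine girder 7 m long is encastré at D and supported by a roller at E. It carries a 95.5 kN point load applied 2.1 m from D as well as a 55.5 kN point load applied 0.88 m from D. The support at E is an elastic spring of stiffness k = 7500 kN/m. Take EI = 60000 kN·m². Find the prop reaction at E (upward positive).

R_E = 12.02 kN

Choose R_E as the redundant. The primary structure is the cantilever fixed at D.
Deflection at E on the released cantilever, summing each load's contribution:
  point load 95.5 at a = 2.1: Pa²(3L − a)/(6EI) = 1327/EI
  point load 55.5 at a = 0.88: Pa²(3L − a)/(6EI) = 144.1/EI
  δ_0 = 1471/EI
Tip deflection under a unit load at E: L³/(3EI) = 114.3/EI.
With EI = 60000 kN·m²: δ_0 = 0.024513 m and δ_{EE} = 0.001906 m/kN.
Compatibility — the spring shortens by R_E/k under the reaction it provides: δ_0 − R_E·δ_{EE} = R_E/k. With 1/k = 0.000133 m/kN, R_E = δ_0 / (δ_{EE} + 1/k) = 0.024513 / (0.001906 + 0.000133) = 12.02 kN.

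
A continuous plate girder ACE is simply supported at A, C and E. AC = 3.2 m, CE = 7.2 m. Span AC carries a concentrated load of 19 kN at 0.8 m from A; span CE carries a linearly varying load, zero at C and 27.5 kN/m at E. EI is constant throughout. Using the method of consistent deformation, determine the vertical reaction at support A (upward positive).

R_A = -4.426 kN

Insert a hinge at C; M_C is the redundant, and each span becomes simply supported.
Rotations at C on the released spans (each span's end-slope, ×1/EI):
  span AC: point load 19 at a = 0.8: Pab(L + a)/(6LEI) = 7.6/EI
  span CE: triangular load, peak 27.5: 7w₀L³/(360EI) = 199.6/EI
  relative rotation θ_0 = (7.6 + 199.6)/EI = 207.2/EI
A unit hogging moment at C produces rotation L₁/(3EI) + L₂/(3EI) = 3.467/EI.
Slope continuity at C: θ_0 = M_C·3.467/EI, so M_C = 207.2/3.467 = 59.76 kN·m (hogging).
Span AC, ΣM about A with M_C applied at C: R_C^{AC}·3.2 = 15.2 + 59.76, so R_C^{AC} = 23.43 kN and R_A = 19 − 23.43 = -4.426 kN.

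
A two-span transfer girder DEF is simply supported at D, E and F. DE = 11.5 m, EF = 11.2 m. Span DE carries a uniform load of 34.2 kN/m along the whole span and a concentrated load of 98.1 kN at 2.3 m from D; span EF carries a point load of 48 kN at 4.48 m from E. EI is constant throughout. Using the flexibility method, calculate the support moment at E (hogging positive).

M_E = 392.2 kN·m

Release continuity at E by inserting a hinge; the redundant is the internal moment M_E. The primary structure is two simply-supported spans DE and EF.
End slopes at the hinge E, treating each span as simply supported:
  span DE: UDL 34.2: wL³/(24EI) = 2167/EI
  span DE: point load 98.1 at a = 2.3: Pab(L + a)/(6LEI) = 415.2/EI
  span EF: point load 48 at a = 4.48: Pab(L + b)/(6LEI) = 385.4/EI
  relative rotation θ_0 = (2582 + 385.4)/EI = 2968/EI
A unit hogging moment at E produces rotation L₁/(3EI) + L₂/(3EI) = 7.567/EI.
Slope continuity at E: θ_0 = M_E·7.567/EI, so M_E = 2968/7.567 = 392.2 kN·m (hogging).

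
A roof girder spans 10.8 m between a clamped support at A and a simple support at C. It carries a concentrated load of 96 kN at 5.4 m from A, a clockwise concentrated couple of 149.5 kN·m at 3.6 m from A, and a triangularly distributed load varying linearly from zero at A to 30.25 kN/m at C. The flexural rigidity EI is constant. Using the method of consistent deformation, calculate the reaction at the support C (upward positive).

Take the reaction at C as the redundant and release it; the primary structure is a cantilever fixed at A.
Deflection at C on the released cantilever, summing each load's contribution:
  point load 96 at a = 5.4: Pa²(3L − a)/(6EI) = 12597/EI
  clockwise couple 149.5 at a = 3.6: M₀a(2L − a)/(2EI) = 4844/EI
  triangular load, peak 30.25 at the free end: 11w₀L⁴/(120EI) = 37725/EI
  δ_0 = 55166/EI
Tip deflection under a unit load at C: L³/(3EI) = 419.9/EI.
The prop prevents deflection at C: R_C = δ_0/δ_{CC} = 55166/419.9 = 131.4 kN.

R_C = 131.4 kN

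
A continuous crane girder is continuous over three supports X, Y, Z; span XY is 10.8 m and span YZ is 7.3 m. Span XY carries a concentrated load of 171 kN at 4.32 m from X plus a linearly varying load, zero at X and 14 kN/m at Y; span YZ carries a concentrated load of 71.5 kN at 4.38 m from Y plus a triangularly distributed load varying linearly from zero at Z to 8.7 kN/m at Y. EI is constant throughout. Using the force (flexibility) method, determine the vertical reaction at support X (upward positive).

Insert a hinge at Y; M_Y is the redundant, and each span becomes simply supported.
Rotations at Y on the released spans (each span's end-slope, ×1/EI):
  span XY: point load 171 at a = 4.32: Pab(L + a)/(6LEI) = 1117/EI
  span XY: triangular load, peak 14: w₀L³/(45EI) = 391.9/EI
  span YZ: point load 71.5 at a = 4.38: Pab(L + b)/(6LEI) = 213.4/EI
  span YZ: triangular load, peak 8.7: w₀L³/(45EI) = 75.21/EI
  relative rotation θ_0 = (1509 + 288.6)/EI = 1797/EI
A unit hogging moment at Y produces rotation L₁/(3EI) + L₂/(3EI) = 6.033/EI.
Slope continuity at Y: θ_0 = M_Y·6.033/EI, so M_Y = 1797/6.033 = 297.9 kN·m (hogging).
Span XY, ΣM about X with M_Y applied at Y: R_Y^{XY}·10.8 = 1283 + 297.9, so R_Y^{XY} = 146.4 kN and R_X = 246.6 − 146.4 = 100.2 kN.

R_X = 100.2 kN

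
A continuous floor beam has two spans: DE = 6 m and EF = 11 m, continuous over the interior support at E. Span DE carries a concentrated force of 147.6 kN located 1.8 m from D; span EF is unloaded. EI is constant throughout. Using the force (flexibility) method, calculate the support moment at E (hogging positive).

Insert a hinge at E; M_E is the redundant, and each span becomes simply supported.
End slopes at the hinge E, treating each span as simply supported:
  span DE: point load 147.6 at a = 1.8: Pab(L + a)/(6LEI) = 241.8/EI
  relative rotation θ_0 = (241.8 + 0)/EI = 241.8/EI
A unit hogging moment at E produces rotation L₁/(3EI) + L₂/(3EI) = 5.667/EI.
Slope continuity at E: θ_0 = M_E·5.667/EI, so M_E = 241.8/5.667 = 42.67 kN·m (hogging).

M_E = 42.67 kN·m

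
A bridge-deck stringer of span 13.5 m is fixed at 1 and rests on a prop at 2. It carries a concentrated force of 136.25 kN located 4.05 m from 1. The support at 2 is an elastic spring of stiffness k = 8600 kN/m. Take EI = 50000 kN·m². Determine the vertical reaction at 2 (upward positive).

R_2 = 16.44 kN

Release the roller at 2. Primary structure: cantilever fixed at 1.
Downward deflection at the released point 2 due to the loads:
  point load 136.25 at a = 4.05: Pa²(3L − a)/(6EI) = 13577/EI
Tip deflection under a unit load at 2: L³/(3EI) = 820.1/EI.
With EI = 50000 kN·m²: δ_0 = 0.27153 m and δ_{22} = 0.016403 m/kN.
Compatibility — the spring shortens by R_2/k under the reaction it provides: δ_0 − R_2·δ_{22} = R_2/k. With 1/k = 0.000116 m/kN, R_2 = δ_0 / (δ_{22} + 1/k) = 0.27153 / (0.016403 + 0.000116) = 16.44 kN.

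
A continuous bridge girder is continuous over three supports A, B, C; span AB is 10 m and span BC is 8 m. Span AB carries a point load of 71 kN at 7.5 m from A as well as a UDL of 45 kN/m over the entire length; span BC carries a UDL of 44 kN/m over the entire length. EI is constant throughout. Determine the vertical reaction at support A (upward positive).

Insert a hinge at B; M_B is the redundant, and each span becomes simply supported.
Discontinuity in slope at B on the released structure — sum the simple-span end rotations:
  span AB: point load 71 at a = 7.5: Pab(L + a)/(6LEI) = 388.3/EI
  span AB: UDL 45: wL³/(24EI) = 1875/EI
  span BC: UDL 44: wL³/(24EI) = 938.7/EI
  relative rotation θ_0 = (2263 + 938.7)/EI = 3202/EI
A unit hogging moment at B produces rotation L₁/(3EI) + L₂/(3EI) = 6/EI.
Compatibility: M_B·(L₁+L₂)/(3EI) = θ_0, giving M_B = 533.7 kN·m (hogging).
Span AB, ΣM about A with M_B applied at B: R_B^{AB}·10 = 2782 + 533.7, so R_B^{AB} = 331.6 kN and R_A = 521 − 331.6 = 189.4 kN.

R_A = 189.4 kN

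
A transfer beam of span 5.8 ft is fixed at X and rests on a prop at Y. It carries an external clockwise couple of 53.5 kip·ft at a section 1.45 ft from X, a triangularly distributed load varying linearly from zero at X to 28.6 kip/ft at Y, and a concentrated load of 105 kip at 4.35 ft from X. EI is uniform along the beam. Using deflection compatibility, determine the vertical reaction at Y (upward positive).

Take the reaction at Y as the redundant and release it; the primary structure is a cantilever fixed at X.
Free-end deflection of the primary structure under the applied loading (downward +):
  clockwise couple 53.5 at a = 1.45: M₀a(2L − a)/(2EI) = 393.7/EI
  triangular load, peak 28.6 at the free end: 11w₀L⁴/(120EI) = 2967/EI
  point load 105 at a = 4.35: Pa²(3L − a)/(6EI) = 4321/EI
  δ_0 = 7682/EI
Flexibility coefficient — unit upward force at Y: δ_{YY} = L³/(3EI) = 65.04/EI.
The prop prevents deflection at Y: R_Y = δ_0/δ_{YY} = 7682/65.04 = 118.1 kip.

R_Y = 118.1 kip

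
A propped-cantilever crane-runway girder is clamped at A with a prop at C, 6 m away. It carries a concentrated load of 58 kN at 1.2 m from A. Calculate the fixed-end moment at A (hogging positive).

Release the roller at C. Primary structure: cantilever fixed at A.
Free-end deflection of the primary structure under the applied loading (downward +):
  point load 58 at a = 1.2: Pa²(3L − a)/(6EI) = 233.9/EI
Tip deflection under a unit load at C: L³/(3EI) = 72/EI.
Compatibility at C: δ_0 − R_C·δ_{CC} = 0, so R_C = 233.9/72 = 3.248 kN.
Moment equilibrium about A: M_A = Σ(load moments about A) − R_C·L = 69.6 − 3.248×6 = 50.11 kN·m.

M_A = 50.11 kN·m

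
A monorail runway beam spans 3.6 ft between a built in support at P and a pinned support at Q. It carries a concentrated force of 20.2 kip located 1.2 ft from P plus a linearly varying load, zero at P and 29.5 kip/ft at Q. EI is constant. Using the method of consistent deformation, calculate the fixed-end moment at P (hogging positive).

M_P = 35.77 kip·ft

Take the reaction at Q as the redundant and release it; the primary structure is a cantilever fixed at P.
Deflection at Q on the released cantilever, summing each load's contribution:
  point load 20.2 at a = 1.2: Pa²(3L − a)/(6EI) = 46.54/EI
  triangular load, peak 29.5 at the free end: 11w₀L⁴/(120EI) = 454.2/EI
  δ_0 = 500.7/EI
Tip deflection under a unit load at Q: L³/(3EI) = 15.55/EI.
The prop prevents deflection at Q: R_Q = δ_0/δ_{QQ} = 500.7/15.55 = 32.2 kip.
Moment equilibrium about P: M_P = Σ(load moments about P) − R_Q·L = 151.7 − 32.2×3.6 = 35.77 kip·ft.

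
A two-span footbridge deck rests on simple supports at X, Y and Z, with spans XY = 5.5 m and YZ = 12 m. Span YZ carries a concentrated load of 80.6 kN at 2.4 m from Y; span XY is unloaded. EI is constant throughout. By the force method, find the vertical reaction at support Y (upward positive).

Release continuity at Y by inserting a hinge; the redundant is the internal moment M_Y. The primary structure is two simply-supported spans XY and YZ.
End slopes at the hinge Y, treating each span as simply supported:
  span YZ: point load 80.6 at a = 2.4: Pab(L + b)/(6LEI) = 557.1/EI
  relative rotation θ_0 = (0 + 557.1)/EI = 557.1/EI
A unit hogging moment at Y produces rotation L₁/(3EI) + L₂/(3EI) = 5.833/EI.
Slope continuity at Y: θ_0 = M_Y·5.833/EI, so M_Y = 557.1/5.833 = 95.5 kN·m (hogging).
Span XY, ΣM about X with M_Y applied at Y: R_Y^{XY}·5.5 = 0 + 95.5, so R_Y^{XY} = 17.36 kN and R_X = 0 − 17.36 = -17.36 kN.
Span YZ, ΣM about Z: R_Y^{YZ}·12 = 773.8 + 95.5, so R_Y^{YZ} = 72.44 kN and R_Z = 80.6 − 72.44 = 8.161 kN.
R_Y = 17.36 + 72.44 = 89.8 kN.

R_Y = 89.8 kN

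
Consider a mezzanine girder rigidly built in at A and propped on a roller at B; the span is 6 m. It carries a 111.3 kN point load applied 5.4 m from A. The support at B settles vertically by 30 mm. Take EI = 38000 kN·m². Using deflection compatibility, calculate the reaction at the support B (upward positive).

R_B = 78.83 kN

Release the roller at B. Primary structure: cantilever fixed at A.
Deflection at B on the released cantilever, summing each load's contribution:
  point load 111.3 at a = 5.4: Pa²(3L − a)/(6EI) = 6816/EI
Tip deflection under a unit load at B: L³/(3EI) = 72/EI.
With EI = 38000 kN·m²: δ_0 = 0.17936 m and δ_{BB} = 0.001895 m/kN.
Compatibility — the beam at B must follow the support down by 0.03 m: δ_0 − R_B·δ_{BB} = 0.03, so R_B = (0.17936 − 0.03)/0.001895 = 78.83 kN.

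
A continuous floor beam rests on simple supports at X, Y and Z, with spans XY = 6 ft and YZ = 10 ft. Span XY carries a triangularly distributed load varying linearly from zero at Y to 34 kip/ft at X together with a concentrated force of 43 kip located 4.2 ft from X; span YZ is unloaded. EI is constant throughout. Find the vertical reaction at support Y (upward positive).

Take M_Y as the redundant. Released structure: two simple spans XY and YZ with a hinge at Y.
Discontinuity in slope at Y on the released structure — sum the simple-span end rotations:
  span XY: triangular load, peak 34: 7w₀L³/(360EI) = 142.8/EI
  span XY: point load 43 at a = 4.2: Pab(L + a)/(6LEI) = 92.11/EI
  relative rotation θ_0 = (234.9 + 0)/EI = 234.9/EI
A unit hogging moment at Y produces rotation L₁/(3EI) + L₂/(3EI) = 5.333/EI.
Slope continuity at Y: θ_0 = M_Y·5.333/EI, so M_Y = 234.9/5.333 = 44.04 kip·ft (hogging).
Span XY, ΣM about X with M_Y applied at Y: R_Y^{XY}·6 = 384.6 + 44.04, so R_Y^{XY} = 71.44 kip and R_X = 145 − 71.44 = 73.56 kip.
Span YZ, ΣM about Z: R_Y^{YZ}·10 = 0 + 44.04, so R_Y^{YZ} = 4.404 kip and R_Z = 0 − 4.404 = -4.404 kip.
R_Y = 71.44 + 4.404 = 75.85 kip.

R_Y = 75.85 kip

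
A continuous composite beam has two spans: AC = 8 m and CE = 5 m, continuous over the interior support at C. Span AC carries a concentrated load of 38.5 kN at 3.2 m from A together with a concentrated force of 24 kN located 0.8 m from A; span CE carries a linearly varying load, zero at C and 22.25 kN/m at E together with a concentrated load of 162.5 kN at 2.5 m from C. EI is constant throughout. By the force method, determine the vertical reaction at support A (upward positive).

R_A = 31.1 kN

Insert a hinge at C; M_C is the redundant, and each span becomes simply supported.
Discontinuity in slope at C on the released structure — sum the simple-span end rotations:
  span AC: point load 38.5 at a = 3.2: Pab(L + a)/(6LEI) = 138/EI
  span AC: point load 24 at a = 0.8: Pab(L + a)/(6LEI) = 25.34/EI
  span CE: triangular load, peak 22.25: 7w₀L³/(360EI) = 54.08/EI
  span CE: point load 162.5 at a = 2.5: Pab(L + b)/(6LEI) = 253.9/EI
  relative rotation θ_0 = (163.3 + 308)/EI = 471.3/EI
A unit hogging moment at C produces rotation L₁/(3EI) + L₂/(3EI) = 4.333/EI.
Slope continuity at C: θ_0 = M_C·4.333/EI, so M_C = 471.3/4.333 = 108.8 kN·m (hogging).
Span AC, ΣM about A with M_C applied at C: R_C^{AC}·8 = 142.4 + 108.8, so R_C^{AC} = 31.4 kN and R_A = 62.5 − 31.4 = 31.1 kN.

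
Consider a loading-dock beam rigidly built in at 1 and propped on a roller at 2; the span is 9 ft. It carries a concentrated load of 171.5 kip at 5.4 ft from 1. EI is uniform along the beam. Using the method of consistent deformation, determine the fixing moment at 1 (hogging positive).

M_1 = 259.3 kip·ft

Remove the prop at 2; the released (primary) structure is a cantilever built in at 1.
Downward deflection at the released point 2 due to the loads:
  point load 171.5 at a = 5.4: Pa²(3L − a)/(6EI) = 18003/EI
Tip deflection under a unit load at 2: L³/(3EI) = 243/EI.
The prop prevents deflection at 2: R_2 = δ_0/δ_{22} = 18003/243 = 74.09 kip.
Moment equilibrium about 1: M_1 = Σ(load moments about 1) − R_2·L = 926.1 − 74.09×9 = 259.3 kip·ft.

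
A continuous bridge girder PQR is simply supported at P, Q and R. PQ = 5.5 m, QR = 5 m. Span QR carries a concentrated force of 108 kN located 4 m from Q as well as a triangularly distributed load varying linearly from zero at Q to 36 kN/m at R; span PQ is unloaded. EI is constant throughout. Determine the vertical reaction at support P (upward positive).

Release continuity at Q by inserting a hinge; the redundant is the internal moment M_Q. The primary structure is two simply-supported spans PQ and QR.
Discontinuity in slope at Q on the released structure — sum the simple-span end rotations:
  span QR: point load 108 at a = 4: Pab(L + b)/(6LEI) = 86.4/EI
  span QR: triangular load, peak 36: 7w₀L³/(360EI) = 87.5/EI
  relative rotation θ_0 = (0 + 173.9)/EI = 173.9/EI
A unit hogging moment at Q produces rotation L₁/(3EI) + L₂/(3EI) = 3.5/EI.
Compatibility: M_Q·(L₁+L₂)/(3EI) = θ_0, giving M_Q = 49.69 kN·m (hogging).
Span PQ, ΣM about P with M_Q applied at Q: R_Q^{PQ}·5.5 = 0 + 49.69, so R_Q^{PQ} = 9.034 kN and R_P = 0 − 9.034 = -9.034 kN.

R_P = -9.034 kN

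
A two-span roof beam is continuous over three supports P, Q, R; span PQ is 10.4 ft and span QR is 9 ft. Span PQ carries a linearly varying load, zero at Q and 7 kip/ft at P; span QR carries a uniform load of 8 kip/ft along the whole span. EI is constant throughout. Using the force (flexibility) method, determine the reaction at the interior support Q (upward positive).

R_Q = 60.83 kip

Release continuity at Q by inserting a hinge; the redundant is the internal moment M_Q. The primary structure is two simply-supported spans PQ and QR.
End slopes at the hinge Q, treating each span as simply supported:
  span PQ: triangular load, peak 7: 7w₀L³/(360EI) = 153.1/EI
  span QR: UDL 8: wL³/(24EI) = 243/EI
  relative rotation θ_0 = (153.1 + 243)/EI = 396.1/EI
A unit hogging moment at Q produces rotation L₁/(3EI) + L₂/(3EI) = 6.467/EI.
Compatibility: M_Q·(L₁+L₂)/(3EI) = θ_0, giving M_Q = 61.25 kip·ft (hogging).
Span PQ, ΣM about P with M_Q applied at Q: R_Q^{PQ}·10.4 = 126.2 + 61.25, so R_Q^{PQ} = 18.02 kip and R_P = 36.4 − 18.02 = 18.38 kip.
Span QR, ΣM about R: R_Q^{QR}·9 = 324 + 61.25, so R_Q^{QR} = 42.81 kip and R_R = 72 − 42.81 = 29.19 kip.
R_Q = 18.02 + 42.81 = 60.83 kip.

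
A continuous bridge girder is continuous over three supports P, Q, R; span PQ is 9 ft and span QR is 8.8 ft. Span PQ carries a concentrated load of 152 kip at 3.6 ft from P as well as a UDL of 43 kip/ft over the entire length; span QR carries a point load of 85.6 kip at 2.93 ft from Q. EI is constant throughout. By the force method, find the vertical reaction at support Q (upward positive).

R_Q = 402.5 kip

Take M_Q as the redundant. Released structure: two simple spans PQ and QR with a hinge at Q.
End slopes at the hinge Q, treating each span as simply supported:
  span PQ: point load 152 at a = 3.6: Pab(L + a)/(6LEI) = 689.5/EI
  span PQ: UDL 43: wL³/(24EI) = 1306/EI
  span QR: point load 85.6 at a = 2.93: Pab(L + b)/(6LEI) = 409/EI
  relative rotation θ_0 = (1996 + 409)/EI = 2405/EI
A unit hogging moment at Q produces rotation L₁/(3EI) + L₂/(3EI) = 5.933/EI.
Slope continuity at Q: θ_0 = M_Q·5.933/EI, so M_Q = 2405/5.933 = 405.3 kip·ft (hogging).
Span PQ, ΣM about P with M_Q applied at Q: R_Q^{PQ}·9 = 2289 + 405.3, so R_Q^{PQ} = 299.3 kip and R_P = 539 − 299.3 = 239.7 kip.
Span QR, ΣM about R: R_Q^{QR}·8.8 = 502.5 + 405.3, so R_Q^{QR} = 103.2 kip and R_R = 85.6 − 103.2 = -17.55 kip.
R_Q = 299.3 + 103.2 = 402.5 kip.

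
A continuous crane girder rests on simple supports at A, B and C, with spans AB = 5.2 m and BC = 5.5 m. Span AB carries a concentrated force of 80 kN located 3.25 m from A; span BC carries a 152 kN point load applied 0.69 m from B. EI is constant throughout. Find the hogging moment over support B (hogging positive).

Release continuity at B by inserting a hinge; the redundant is the internal moment M_B. The primary structure is two simply-supported spans AB and BC.
End slopes at the hinge B, treating each span as simply supported:
  span AB: point load 80 at a = 3.25: Pab(L + a)/(6LEI) = 137.3/EI
  span BC: point load 152 at a = 0.69: Pab(L + b)/(6LEI) = 157.6/EI
  relative rotation θ_0 = (137.3 + 157.6)/EI = 294.9/EI
A unit hogging moment at B produces rotation L₁/(3EI) + L₂/(3EI) = 3.567/EI.
Slope continuity at B: θ_0 = M_B·3.567/EI, so M_B = 294.9/3.567 = 82.69 kN·m (hogging).

M_B = 82.69 kN·m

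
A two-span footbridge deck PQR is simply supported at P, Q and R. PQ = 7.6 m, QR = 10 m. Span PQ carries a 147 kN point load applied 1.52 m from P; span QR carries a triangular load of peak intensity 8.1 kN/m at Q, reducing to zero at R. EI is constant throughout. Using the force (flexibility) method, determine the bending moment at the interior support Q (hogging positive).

Insert a hinge at Q; M_Q is the redundant, and each span becomes simply supported.
Rotations at Q on the released spans (each span's end-slope, ×1/EI):
  span PQ: point load 147 at a = 1.52: Pab(L + a)/(6LEI) = 271.7/EI
  span QR: triangular load, peak 8.1: w₀L³/(45EI) = 180/EI
  relative rotation θ_0 = (271.7 + 180)/EI = 451.7/EI
A unit hogging moment at Q produces rotation L₁/(3EI) + L₂/(3EI) = 5.867/EI.
Slope continuity at Q: θ_0 = M_Q·5.867/EI, so M_Q = 451.7/5.867 = 76.99 kN·m (hogging).

M_Q = 76.99 kN·m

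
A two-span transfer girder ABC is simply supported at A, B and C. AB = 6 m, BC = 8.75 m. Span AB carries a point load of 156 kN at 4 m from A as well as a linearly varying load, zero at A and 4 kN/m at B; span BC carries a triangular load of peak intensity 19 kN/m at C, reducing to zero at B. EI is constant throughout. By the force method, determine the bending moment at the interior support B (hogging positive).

Take M_B as the redundant. Released structure: two simple spans AB and BC with a hinge at B.
Rotations at B on the released spans (each span's end-slope, ×1/EI):
  span AB: point load 156 at a = 4: Pab(L + a)/(6LEI) = 346.7/EI
  span AB: triangular load, peak 4: w₀L³/(45EI) = 19.2/EI
  span BC: triangular load, peak 19: 7w₀L³/(360EI) = 247.5/EI
  relative rotation θ_0 = (365.9 + 247.5)/EI = 613.4/EI
A unit hogging moment at B produces rotation L₁/(3EI) + L₂/(3EI) = 4.917/EI.
Slope continuity at B: θ_0 = M_B·4.917/EI, so M_B = 613.4/4.917 = 124.8 kN·m (hogging).

M_B = 124.8 kN·m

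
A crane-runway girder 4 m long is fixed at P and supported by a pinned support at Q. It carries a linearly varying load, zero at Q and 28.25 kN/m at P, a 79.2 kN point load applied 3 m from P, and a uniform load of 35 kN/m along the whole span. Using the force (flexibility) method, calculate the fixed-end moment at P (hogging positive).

Take the reaction at Q as the redundant and release it; the primary structure is a cantilever fixed at P.
Deflection at Q on the released cantilever, summing each load's contribution:
  triangular load, peak 28.25 at the fixed end: w₀L⁴/(30EI) = 241.1/EI
  point load 79.2 at a = 3: Pa²(3L − a)/(6EI) = 1069/EI
  UDL 35: wL⁴/(8EI) = 1120/EI
  δ_0 = 2430/EI
Flexibility coefficient — unit upward force at Q: δ_{QQ} = L³/(3EI) = 21.33/EI.
Compatibility at Q: δ_0 − R_Q·δ_{QQ} = 0, so R_Q = 2430/21.33 = 113.9 kN.
Moment equilibrium about P: M_P = Σ(load moments about P) − R_Q·L = 592.9 − 113.9×4 = 137.3 kN·m.

M_P = 137.3 kN·m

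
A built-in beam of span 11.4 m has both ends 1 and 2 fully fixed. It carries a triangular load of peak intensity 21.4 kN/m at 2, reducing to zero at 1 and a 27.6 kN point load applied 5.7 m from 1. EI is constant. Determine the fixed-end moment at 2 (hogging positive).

Release both end moments; the primary structure is a simply-supported span 12 with redundants M_1 and M_2.
End rotations of the released simple span under the applied load (×1/EI):
  at 1: triangular load, peak 21.4: 7w₀L³/(360EI) = 616.5/EI
  at 2: triangular load, peak 21.4: w₀L³/(45EI) = 704.6/EI
  at 1: point load 27.6 at a = 5.7: Pab(L + b)/(6LEI) = 224.2/EI
  at 2: point load 27.6 at a = 5.7: Pab(L + a)/(6LEI) = 224.2/EI
  θ_10 = 840.7/EI,  θ_20 = 928.7/EI
Flexibility coefficients: a unit moment at one end gives L/(3EI) there and L/(6EI) at the far end, so f₁₁ = f₂₂ = 3.8/EI and f₁₂ = f₂₁ = 1.9/EI.
Compatibility — zero rotation at each built-in end:
  3.8 M_1 + 1.9 M_2 = 840.7
  1.9 M_1 + 3.8 M_2 = 928.7
Solving the pair gives M_1 = 132 kN·m and M_2 = 178.4 kN·m (hogging).

M_2 = 178.4 kN·m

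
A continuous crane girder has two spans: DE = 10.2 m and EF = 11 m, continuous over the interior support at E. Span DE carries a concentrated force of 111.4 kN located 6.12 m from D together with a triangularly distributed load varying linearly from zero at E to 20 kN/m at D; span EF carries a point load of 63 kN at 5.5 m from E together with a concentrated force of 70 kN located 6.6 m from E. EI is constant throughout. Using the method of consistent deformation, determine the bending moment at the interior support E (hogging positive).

M_E = 297.9 kN·m

Release continuity at E by inserting a hinge; the redundant is the internal moment M_E. The primary structure is two simply-supported spans DE and EF.
Discontinuity in slope at E on the released structure — sum the simple-span end rotations:
  span DE: point load 111.4 at a = 6.12: Pab(L + a)/(6LEI) = 741.8/EI
  span DE: triangular load, peak 20: 7w₀L³/(360EI) = 412.7/EI
  span EF: point load 63 at a = 5.5: Pab(L + b)/(6LEI) = 476.4/EI
  span EF: point load 70 at a = 6.6: Pab(L + b)/(6LEI) = 474.3/EI
  relative rotation θ_0 = (1154 + 950.8)/EI = 2105/EI
A unit hogging moment at E produces rotation L₁/(3EI) + L₂/(3EI) = 7.067/EI.
Compatibility: M_E·(L₁+L₂)/(3EI) = θ_0, giving M_E = 297.9 kN·m (hogging).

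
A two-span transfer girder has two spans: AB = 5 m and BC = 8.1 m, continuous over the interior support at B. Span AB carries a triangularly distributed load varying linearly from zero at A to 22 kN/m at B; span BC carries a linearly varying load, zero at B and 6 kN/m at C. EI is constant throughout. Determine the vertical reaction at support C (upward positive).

Insert a hinge at B; M_B is the redundant, and each span becomes simply supported.
Discontinuity in slope at B on the released structure — sum the simple-span end rotations:
  span AB: triangular load, peak 22: w₀L³/(45EI) = 61.11/EI
  span BC: triangular load, peak 6: 7w₀L³/(360EI) = 62/EI
  relative rotation θ_0 = (61.11 + 62)/EI = 123.1/EI
A unit hogging moment at B produces rotation L₁/(3EI) + L₂/(3EI) = 4.367/EI.
Compatibility: M_B·(L₁+L₂)/(3EI) = θ_0, giving M_B = 28.19 kN·m (hogging).
Span BC, ΣM about C: R_B^{BC}·8.1 = 65.61 + 28.19, so R_B^{BC} = 11.58 kN and R_C = 24.3 − 11.58 = 12.72 kN.

R_C = 12.72 kN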